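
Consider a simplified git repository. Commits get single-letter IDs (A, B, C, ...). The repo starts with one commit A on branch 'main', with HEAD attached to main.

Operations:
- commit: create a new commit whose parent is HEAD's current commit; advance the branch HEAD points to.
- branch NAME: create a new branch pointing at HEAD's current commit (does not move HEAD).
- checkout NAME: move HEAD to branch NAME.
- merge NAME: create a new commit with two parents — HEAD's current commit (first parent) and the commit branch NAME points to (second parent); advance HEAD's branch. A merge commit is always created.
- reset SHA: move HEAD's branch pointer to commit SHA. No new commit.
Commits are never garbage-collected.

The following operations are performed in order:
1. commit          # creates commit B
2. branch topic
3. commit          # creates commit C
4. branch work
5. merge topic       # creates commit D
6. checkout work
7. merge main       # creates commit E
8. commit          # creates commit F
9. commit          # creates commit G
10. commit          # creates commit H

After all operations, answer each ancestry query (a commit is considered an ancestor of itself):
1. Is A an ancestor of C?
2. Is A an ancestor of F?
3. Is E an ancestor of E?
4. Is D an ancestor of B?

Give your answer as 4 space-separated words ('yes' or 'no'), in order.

After op 1 (commit): HEAD=main@B [main=B]
After op 2 (branch): HEAD=main@B [main=B topic=B]
After op 3 (commit): HEAD=main@C [main=C topic=B]
After op 4 (branch): HEAD=main@C [main=C topic=B work=C]
After op 5 (merge): HEAD=main@D [main=D topic=B work=C]
After op 6 (checkout): HEAD=work@C [main=D topic=B work=C]
After op 7 (merge): HEAD=work@E [main=D topic=B work=E]
After op 8 (commit): HEAD=work@F [main=D topic=B work=F]
After op 9 (commit): HEAD=work@G [main=D topic=B work=G]
After op 10 (commit): HEAD=work@H [main=D topic=B work=H]
ancestors(C) = {A,B,C}; A in? yes
ancestors(F) = {A,B,C,D,E,F}; A in? yes
ancestors(E) = {A,B,C,D,E}; E in? yes
ancestors(B) = {A,B}; D in? no

Answer: yes yes yes no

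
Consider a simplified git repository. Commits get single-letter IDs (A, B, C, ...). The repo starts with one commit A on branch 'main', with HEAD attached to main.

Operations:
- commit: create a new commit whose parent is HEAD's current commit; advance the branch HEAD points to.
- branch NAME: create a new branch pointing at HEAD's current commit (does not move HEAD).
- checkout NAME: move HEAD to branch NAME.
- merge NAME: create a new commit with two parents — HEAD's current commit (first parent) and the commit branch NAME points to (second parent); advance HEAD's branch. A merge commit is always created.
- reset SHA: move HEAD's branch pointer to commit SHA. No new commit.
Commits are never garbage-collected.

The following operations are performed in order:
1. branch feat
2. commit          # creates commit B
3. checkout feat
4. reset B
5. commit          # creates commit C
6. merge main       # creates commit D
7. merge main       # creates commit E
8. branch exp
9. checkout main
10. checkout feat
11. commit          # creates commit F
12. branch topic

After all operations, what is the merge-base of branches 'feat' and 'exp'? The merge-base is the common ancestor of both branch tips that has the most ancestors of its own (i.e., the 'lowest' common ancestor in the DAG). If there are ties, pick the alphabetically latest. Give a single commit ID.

After op 1 (branch): HEAD=main@A [feat=A main=A]
After op 2 (commit): HEAD=main@B [feat=A main=B]
After op 3 (checkout): HEAD=feat@A [feat=A main=B]
After op 4 (reset): HEAD=feat@B [feat=B main=B]
After op 5 (commit): HEAD=feat@C [feat=C main=B]
After op 6 (merge): HEAD=feat@D [feat=D main=B]
After op 7 (merge): HEAD=feat@E [feat=E main=B]
After op 8 (branch): HEAD=feat@E [exp=E feat=E main=B]
After op 9 (checkout): HEAD=main@B [exp=E feat=E main=B]
After op 10 (checkout): HEAD=feat@E [exp=E feat=E main=B]
After op 11 (commit): HEAD=feat@F [exp=E feat=F main=B]
After op 12 (branch): HEAD=feat@F [exp=E feat=F main=B topic=F]
ancestors(feat=F): ['A', 'B', 'C', 'D', 'E', 'F']
ancestors(exp=E): ['A', 'B', 'C', 'D', 'E']
common: ['A', 'B', 'C', 'D', 'E']

Answer: E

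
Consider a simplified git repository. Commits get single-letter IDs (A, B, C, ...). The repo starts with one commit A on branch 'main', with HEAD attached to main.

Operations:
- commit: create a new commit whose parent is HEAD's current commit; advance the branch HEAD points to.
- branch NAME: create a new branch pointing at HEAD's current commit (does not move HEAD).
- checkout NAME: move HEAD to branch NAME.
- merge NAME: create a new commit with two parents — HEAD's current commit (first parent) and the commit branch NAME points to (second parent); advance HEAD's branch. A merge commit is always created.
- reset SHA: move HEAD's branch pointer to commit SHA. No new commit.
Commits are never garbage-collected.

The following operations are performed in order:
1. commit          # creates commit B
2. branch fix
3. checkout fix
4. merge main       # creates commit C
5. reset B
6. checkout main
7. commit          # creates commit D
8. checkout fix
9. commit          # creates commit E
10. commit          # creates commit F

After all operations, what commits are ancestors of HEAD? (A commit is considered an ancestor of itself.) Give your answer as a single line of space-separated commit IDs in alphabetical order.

After op 1 (commit): HEAD=main@B [main=B]
After op 2 (branch): HEAD=main@B [fix=B main=B]
After op 3 (checkout): HEAD=fix@B [fix=B main=B]
After op 4 (merge): HEAD=fix@C [fix=C main=B]
After op 5 (reset): HEAD=fix@B [fix=B main=B]
After op 6 (checkout): HEAD=main@B [fix=B main=B]
After op 7 (commit): HEAD=main@D [fix=B main=D]
After op 8 (checkout): HEAD=fix@B [fix=B main=D]
After op 9 (commit): HEAD=fix@E [fix=E main=D]
After op 10 (commit): HEAD=fix@F [fix=F main=D]

Answer: A B E F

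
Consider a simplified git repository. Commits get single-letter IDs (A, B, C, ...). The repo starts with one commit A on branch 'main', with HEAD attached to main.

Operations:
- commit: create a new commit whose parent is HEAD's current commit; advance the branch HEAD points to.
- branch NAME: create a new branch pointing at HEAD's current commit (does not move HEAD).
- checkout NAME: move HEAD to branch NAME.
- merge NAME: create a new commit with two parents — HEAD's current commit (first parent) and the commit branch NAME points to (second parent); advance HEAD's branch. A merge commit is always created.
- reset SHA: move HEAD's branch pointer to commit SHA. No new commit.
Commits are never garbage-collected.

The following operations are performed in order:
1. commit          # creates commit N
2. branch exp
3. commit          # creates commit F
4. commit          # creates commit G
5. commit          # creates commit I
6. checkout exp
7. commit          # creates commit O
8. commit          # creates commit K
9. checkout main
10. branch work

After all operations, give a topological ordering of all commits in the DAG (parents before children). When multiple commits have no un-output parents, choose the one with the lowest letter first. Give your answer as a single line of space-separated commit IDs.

After op 1 (commit): HEAD=main@N [main=N]
After op 2 (branch): HEAD=main@N [exp=N main=N]
After op 3 (commit): HEAD=main@F [exp=N main=F]
After op 4 (commit): HEAD=main@G [exp=N main=G]
After op 5 (commit): HEAD=main@I [exp=N main=I]
After op 6 (checkout): HEAD=exp@N [exp=N main=I]
After op 7 (commit): HEAD=exp@O [exp=O main=I]
After op 8 (commit): HEAD=exp@K [exp=K main=I]
After op 9 (checkout): HEAD=main@I [exp=K main=I]
After op 10 (branch): HEAD=main@I [exp=K main=I work=I]
commit A: parents=[]
commit F: parents=['N']
commit G: parents=['F']
commit I: parents=['G']
commit K: parents=['O']
commit N: parents=['A']
commit O: parents=['N']

Answer: A N F G I O K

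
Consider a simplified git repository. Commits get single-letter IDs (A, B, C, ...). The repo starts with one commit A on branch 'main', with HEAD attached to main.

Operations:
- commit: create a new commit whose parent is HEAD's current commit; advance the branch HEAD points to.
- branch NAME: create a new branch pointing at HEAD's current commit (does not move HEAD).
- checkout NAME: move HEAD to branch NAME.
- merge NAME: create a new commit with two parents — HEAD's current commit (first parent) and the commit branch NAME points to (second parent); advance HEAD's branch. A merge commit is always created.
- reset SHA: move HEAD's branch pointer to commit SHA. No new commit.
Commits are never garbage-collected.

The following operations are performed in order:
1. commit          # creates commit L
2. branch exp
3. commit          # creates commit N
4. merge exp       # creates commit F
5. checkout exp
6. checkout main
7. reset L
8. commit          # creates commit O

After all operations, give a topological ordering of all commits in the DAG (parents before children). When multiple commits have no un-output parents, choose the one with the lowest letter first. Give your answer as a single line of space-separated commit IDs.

Answer: A L N F O

Derivation:
After op 1 (commit): HEAD=main@L [main=L]
After op 2 (branch): HEAD=main@L [exp=L main=L]
After op 3 (commit): HEAD=main@N [exp=L main=N]
After op 4 (merge): HEAD=main@F [exp=L main=F]
After op 5 (checkout): HEAD=exp@L [exp=L main=F]
After op 6 (checkout): HEAD=main@F [exp=L main=F]
After op 7 (reset): HEAD=main@L [exp=L main=L]
After op 8 (commit): HEAD=main@O [exp=L main=O]
commit A: parents=[]
commit F: parents=['N', 'L']
commit L: parents=['A']
commit N: parents=['L']
commit O: parents=['L']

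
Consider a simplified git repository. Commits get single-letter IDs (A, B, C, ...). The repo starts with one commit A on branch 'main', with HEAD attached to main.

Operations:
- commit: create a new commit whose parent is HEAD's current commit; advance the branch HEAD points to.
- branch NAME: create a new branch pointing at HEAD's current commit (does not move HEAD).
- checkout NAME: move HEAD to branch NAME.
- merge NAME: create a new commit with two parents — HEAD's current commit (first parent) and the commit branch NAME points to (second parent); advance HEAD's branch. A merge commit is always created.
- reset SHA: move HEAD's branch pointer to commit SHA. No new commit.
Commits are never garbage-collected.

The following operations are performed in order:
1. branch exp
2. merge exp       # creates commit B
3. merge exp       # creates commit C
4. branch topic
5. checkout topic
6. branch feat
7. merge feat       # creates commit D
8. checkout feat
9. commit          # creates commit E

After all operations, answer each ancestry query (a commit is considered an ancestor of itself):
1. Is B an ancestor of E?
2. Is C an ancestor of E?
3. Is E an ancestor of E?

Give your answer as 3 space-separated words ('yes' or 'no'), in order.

After op 1 (branch): HEAD=main@A [exp=A main=A]
After op 2 (merge): HEAD=main@B [exp=A main=B]
After op 3 (merge): HEAD=main@C [exp=A main=C]
After op 4 (branch): HEAD=main@C [exp=A main=C topic=C]
After op 5 (checkout): HEAD=topic@C [exp=A main=C topic=C]
After op 6 (branch): HEAD=topic@C [exp=A feat=C main=C topic=C]
After op 7 (merge): HEAD=topic@D [exp=A feat=C main=C topic=D]
After op 8 (checkout): HEAD=feat@C [exp=A feat=C main=C topic=D]
After op 9 (commit): HEAD=feat@E [exp=A feat=E main=C topic=D]
ancestors(E) = {A,B,C,E}; B in? yes
ancestors(E) = {A,B,C,E}; C in? yes
ancestors(E) = {A,B,C,E}; E in? yes

Answer: yes yes yes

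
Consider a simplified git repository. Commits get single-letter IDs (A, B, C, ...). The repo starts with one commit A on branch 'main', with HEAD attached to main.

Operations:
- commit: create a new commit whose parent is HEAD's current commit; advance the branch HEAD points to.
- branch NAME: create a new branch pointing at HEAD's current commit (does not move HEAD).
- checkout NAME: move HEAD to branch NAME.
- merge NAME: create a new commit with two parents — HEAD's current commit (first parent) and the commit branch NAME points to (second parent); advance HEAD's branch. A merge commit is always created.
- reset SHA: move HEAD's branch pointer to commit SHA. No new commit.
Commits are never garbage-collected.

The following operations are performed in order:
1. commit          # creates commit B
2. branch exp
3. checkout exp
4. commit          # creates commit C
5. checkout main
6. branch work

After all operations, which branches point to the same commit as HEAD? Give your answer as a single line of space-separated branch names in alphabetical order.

Answer: main work

Derivation:
After op 1 (commit): HEAD=main@B [main=B]
After op 2 (branch): HEAD=main@B [exp=B main=B]
After op 3 (checkout): HEAD=exp@B [exp=B main=B]
After op 4 (commit): HEAD=exp@C [exp=C main=B]
After op 5 (checkout): HEAD=main@B [exp=C main=B]
After op 6 (branch): HEAD=main@B [exp=C main=B work=B]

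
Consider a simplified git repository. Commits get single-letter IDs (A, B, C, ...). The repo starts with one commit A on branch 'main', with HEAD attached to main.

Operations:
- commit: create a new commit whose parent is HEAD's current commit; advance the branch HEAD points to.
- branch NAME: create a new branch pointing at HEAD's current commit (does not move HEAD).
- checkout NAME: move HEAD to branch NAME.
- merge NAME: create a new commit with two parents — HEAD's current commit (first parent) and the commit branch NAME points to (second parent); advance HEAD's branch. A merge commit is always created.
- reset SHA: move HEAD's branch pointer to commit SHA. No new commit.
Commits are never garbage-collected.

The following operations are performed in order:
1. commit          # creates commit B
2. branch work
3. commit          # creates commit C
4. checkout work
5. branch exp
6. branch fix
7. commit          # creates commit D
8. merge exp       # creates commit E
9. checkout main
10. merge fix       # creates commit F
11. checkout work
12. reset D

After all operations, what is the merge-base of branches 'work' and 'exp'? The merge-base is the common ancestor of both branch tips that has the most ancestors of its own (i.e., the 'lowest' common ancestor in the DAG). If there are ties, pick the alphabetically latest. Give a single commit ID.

After op 1 (commit): HEAD=main@B [main=B]
After op 2 (branch): HEAD=main@B [main=B work=B]
After op 3 (commit): HEAD=main@C [main=C work=B]
After op 4 (checkout): HEAD=work@B [main=C work=B]
After op 5 (branch): HEAD=work@B [exp=B main=C work=B]
After op 6 (branch): HEAD=work@B [exp=B fix=B main=C work=B]
After op 7 (commit): HEAD=work@D [exp=B fix=B main=C work=D]
After op 8 (merge): HEAD=work@E [exp=B fix=B main=C work=E]
After op 9 (checkout): HEAD=main@C [exp=B fix=B main=C work=E]
After op 10 (merge): HEAD=main@F [exp=B fix=B main=F work=E]
After op 11 (checkout): HEAD=work@E [exp=B fix=B main=F work=E]
After op 12 (reset): HEAD=work@D [exp=B fix=B main=F work=D]
ancestors(work=D): ['A', 'B', 'D']
ancestors(exp=B): ['A', 'B']
common: ['A', 'B']

Answer: B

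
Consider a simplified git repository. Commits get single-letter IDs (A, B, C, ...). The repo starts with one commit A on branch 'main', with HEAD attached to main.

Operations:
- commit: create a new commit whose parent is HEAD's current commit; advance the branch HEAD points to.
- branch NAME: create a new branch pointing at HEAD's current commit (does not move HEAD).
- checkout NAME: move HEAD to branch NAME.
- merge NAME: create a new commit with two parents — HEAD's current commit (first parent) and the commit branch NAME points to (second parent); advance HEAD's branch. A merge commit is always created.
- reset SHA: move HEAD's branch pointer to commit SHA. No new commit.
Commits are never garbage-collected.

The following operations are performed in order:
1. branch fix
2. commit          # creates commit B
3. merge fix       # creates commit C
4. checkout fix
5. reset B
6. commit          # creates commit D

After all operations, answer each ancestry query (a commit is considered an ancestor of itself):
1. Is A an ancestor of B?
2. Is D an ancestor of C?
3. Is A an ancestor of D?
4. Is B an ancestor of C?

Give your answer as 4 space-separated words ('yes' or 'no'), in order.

Answer: yes no yes yes

Derivation:
After op 1 (branch): HEAD=main@A [fix=A main=A]
After op 2 (commit): HEAD=main@B [fix=A main=B]
After op 3 (merge): HEAD=main@C [fix=A main=C]
After op 4 (checkout): HEAD=fix@A [fix=A main=C]
After op 5 (reset): HEAD=fix@B [fix=B main=C]
After op 6 (commit): HEAD=fix@D [fix=D main=C]
ancestors(B) = {A,B}; A in? yes
ancestors(C) = {A,B,C}; D in? no
ancestors(D) = {A,B,D}; A in? yes
ancestors(C) = {A,B,C}; B in? yes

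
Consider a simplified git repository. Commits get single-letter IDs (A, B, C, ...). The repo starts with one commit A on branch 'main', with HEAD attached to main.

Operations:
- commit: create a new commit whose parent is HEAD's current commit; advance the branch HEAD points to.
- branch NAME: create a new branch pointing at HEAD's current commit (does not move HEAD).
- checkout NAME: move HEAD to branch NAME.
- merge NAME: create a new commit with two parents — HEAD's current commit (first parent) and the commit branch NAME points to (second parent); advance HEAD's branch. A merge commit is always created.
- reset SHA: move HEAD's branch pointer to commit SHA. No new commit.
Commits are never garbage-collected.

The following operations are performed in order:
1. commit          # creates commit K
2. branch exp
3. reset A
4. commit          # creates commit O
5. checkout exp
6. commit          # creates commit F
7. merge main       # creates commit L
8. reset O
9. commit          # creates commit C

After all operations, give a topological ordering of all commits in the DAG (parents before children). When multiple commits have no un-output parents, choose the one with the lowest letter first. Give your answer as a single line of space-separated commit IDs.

After op 1 (commit): HEAD=main@K [main=K]
After op 2 (branch): HEAD=main@K [exp=K main=K]
After op 3 (reset): HEAD=main@A [exp=K main=A]
After op 4 (commit): HEAD=main@O [exp=K main=O]
After op 5 (checkout): HEAD=exp@K [exp=K main=O]
After op 6 (commit): HEAD=exp@F [exp=F main=O]
After op 7 (merge): HEAD=exp@L [exp=L main=O]
After op 8 (reset): HEAD=exp@O [exp=O main=O]
After op 9 (commit): HEAD=exp@C [exp=C main=O]
commit A: parents=[]
commit C: parents=['O']
commit F: parents=['K']
commit K: parents=['A']
commit L: parents=['F', 'O']
commit O: parents=['A']

Answer: A K F O C L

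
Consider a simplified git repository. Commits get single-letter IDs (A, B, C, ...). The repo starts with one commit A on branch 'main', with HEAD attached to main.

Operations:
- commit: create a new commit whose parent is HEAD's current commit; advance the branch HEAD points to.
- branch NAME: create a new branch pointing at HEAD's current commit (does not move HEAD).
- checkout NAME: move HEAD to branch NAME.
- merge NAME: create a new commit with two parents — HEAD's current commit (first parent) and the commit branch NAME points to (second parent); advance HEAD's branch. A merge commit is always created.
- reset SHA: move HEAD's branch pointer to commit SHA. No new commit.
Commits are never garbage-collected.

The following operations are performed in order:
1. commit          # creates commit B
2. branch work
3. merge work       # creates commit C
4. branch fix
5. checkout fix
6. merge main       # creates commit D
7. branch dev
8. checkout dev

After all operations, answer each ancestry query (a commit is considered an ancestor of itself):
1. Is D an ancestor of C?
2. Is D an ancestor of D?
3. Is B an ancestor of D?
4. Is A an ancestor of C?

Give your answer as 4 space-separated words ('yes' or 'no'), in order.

Answer: no yes yes yes

Derivation:
After op 1 (commit): HEAD=main@B [main=B]
After op 2 (branch): HEAD=main@B [main=B work=B]
After op 3 (merge): HEAD=main@C [main=C work=B]
After op 4 (branch): HEAD=main@C [fix=C main=C work=B]
After op 5 (checkout): HEAD=fix@C [fix=C main=C work=B]
After op 6 (merge): HEAD=fix@D [fix=D main=C work=B]
After op 7 (branch): HEAD=fix@D [dev=D fix=D main=C work=B]
After op 8 (checkout): HEAD=dev@D [dev=D fix=D main=C work=B]
ancestors(C) = {A,B,C}; D in? no
ancestors(D) = {A,B,C,D}; D in? yes
ancestors(D) = {A,B,C,D}; B in? yes
ancestors(C) = {A,B,C}; A in? yes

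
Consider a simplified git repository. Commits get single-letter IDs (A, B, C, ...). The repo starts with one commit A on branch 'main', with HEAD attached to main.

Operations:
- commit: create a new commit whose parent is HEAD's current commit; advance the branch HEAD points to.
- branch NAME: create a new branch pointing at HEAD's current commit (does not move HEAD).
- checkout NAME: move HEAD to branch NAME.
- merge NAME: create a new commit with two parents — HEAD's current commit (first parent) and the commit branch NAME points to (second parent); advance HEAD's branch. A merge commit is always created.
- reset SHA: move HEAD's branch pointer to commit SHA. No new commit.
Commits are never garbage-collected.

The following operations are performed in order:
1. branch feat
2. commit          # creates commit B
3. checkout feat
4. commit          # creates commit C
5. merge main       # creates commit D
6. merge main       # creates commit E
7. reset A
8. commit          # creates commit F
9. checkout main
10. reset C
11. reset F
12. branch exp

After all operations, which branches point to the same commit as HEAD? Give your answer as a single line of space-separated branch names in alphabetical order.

Answer: exp feat main

Derivation:
After op 1 (branch): HEAD=main@A [feat=A main=A]
After op 2 (commit): HEAD=main@B [feat=A main=B]
After op 3 (checkout): HEAD=feat@A [feat=A main=B]
After op 4 (commit): HEAD=feat@C [feat=C main=B]
After op 5 (merge): HEAD=feat@D [feat=D main=B]
After op 6 (merge): HEAD=feat@E [feat=E main=B]
After op 7 (reset): HEAD=feat@A [feat=A main=B]
After op 8 (commit): HEAD=feat@F [feat=F main=B]
After op 9 (checkout): HEAD=main@B [feat=F main=B]
After op 10 (reset): HEAD=main@C [feat=F main=C]
After op 11 (reset): HEAD=main@F [feat=F main=F]
After op 12 (branch): HEAD=main@F [exp=F feat=F main=F]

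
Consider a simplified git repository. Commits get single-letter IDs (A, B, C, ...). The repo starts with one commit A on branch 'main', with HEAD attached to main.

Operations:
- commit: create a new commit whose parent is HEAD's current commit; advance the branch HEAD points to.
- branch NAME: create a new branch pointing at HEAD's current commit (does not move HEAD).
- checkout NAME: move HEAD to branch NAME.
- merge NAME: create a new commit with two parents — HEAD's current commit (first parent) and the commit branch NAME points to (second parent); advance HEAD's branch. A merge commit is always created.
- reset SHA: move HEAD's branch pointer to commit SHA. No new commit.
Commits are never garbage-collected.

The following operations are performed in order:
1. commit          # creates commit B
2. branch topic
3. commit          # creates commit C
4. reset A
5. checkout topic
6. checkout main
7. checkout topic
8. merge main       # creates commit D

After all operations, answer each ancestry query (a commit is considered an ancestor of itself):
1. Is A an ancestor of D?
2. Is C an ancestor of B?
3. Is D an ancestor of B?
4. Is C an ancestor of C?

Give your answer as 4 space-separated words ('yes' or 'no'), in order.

After op 1 (commit): HEAD=main@B [main=B]
After op 2 (branch): HEAD=main@B [main=B topic=B]
After op 3 (commit): HEAD=main@C [main=C topic=B]
After op 4 (reset): HEAD=main@A [main=A topic=B]
After op 5 (checkout): HEAD=topic@B [main=A topic=B]
After op 6 (checkout): HEAD=main@A [main=A topic=B]
After op 7 (checkout): HEAD=topic@B [main=A topic=B]
After op 8 (merge): HEAD=topic@D [main=A topic=D]
ancestors(D) = {A,B,D}; A in? yes
ancestors(B) = {A,B}; C in? no
ancestors(B) = {A,B}; D in? no
ancestors(C) = {A,B,C}; C in? yes

Answer: yes no no yes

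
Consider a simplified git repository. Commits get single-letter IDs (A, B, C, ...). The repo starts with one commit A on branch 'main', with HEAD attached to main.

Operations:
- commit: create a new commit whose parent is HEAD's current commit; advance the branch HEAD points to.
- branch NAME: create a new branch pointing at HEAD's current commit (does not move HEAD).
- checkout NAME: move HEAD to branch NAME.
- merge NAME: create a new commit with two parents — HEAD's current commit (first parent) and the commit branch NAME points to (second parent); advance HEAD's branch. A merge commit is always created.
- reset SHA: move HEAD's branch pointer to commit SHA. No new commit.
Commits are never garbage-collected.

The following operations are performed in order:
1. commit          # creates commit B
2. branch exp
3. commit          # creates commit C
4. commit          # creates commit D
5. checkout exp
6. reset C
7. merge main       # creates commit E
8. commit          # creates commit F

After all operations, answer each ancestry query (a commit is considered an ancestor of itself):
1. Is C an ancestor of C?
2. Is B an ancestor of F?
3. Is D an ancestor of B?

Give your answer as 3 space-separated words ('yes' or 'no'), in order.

Answer: yes yes no

Derivation:
After op 1 (commit): HEAD=main@B [main=B]
After op 2 (branch): HEAD=main@B [exp=B main=B]
After op 3 (commit): HEAD=main@C [exp=B main=C]
After op 4 (commit): HEAD=main@D [exp=B main=D]
After op 5 (checkout): HEAD=exp@B [exp=B main=D]
After op 6 (reset): HEAD=exp@C [exp=C main=D]
After op 7 (merge): HEAD=exp@E [exp=E main=D]
After op 8 (commit): HEAD=exp@F [exp=F main=D]
ancestors(C) = {A,B,C}; C in? yes
ancestors(F) = {A,B,C,D,E,F}; B in? yes
ancestors(B) = {A,B}; D in? no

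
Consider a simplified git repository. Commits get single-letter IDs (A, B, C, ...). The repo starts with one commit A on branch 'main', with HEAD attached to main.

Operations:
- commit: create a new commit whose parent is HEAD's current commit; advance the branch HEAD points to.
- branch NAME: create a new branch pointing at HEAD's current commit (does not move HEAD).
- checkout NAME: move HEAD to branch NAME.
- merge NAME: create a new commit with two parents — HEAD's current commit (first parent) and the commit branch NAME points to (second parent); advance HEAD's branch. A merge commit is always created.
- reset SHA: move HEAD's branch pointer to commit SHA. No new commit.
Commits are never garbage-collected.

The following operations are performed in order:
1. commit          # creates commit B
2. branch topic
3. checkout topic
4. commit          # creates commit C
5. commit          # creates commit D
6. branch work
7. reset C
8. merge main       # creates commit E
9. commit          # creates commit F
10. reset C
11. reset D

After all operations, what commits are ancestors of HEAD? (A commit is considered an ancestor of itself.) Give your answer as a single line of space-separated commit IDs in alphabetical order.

Answer: A B C D

Derivation:
After op 1 (commit): HEAD=main@B [main=B]
After op 2 (branch): HEAD=main@B [main=B topic=B]
After op 3 (checkout): HEAD=topic@B [main=B topic=B]
After op 4 (commit): HEAD=topic@C [main=B topic=C]
After op 5 (commit): HEAD=topic@D [main=B topic=D]
After op 6 (branch): HEAD=topic@D [main=B topic=D work=D]
After op 7 (reset): HEAD=topic@C [main=B topic=C work=D]
After op 8 (merge): HEAD=topic@E [main=B topic=E work=D]
After op 9 (commit): HEAD=topic@F [main=B topic=F work=D]
After op 10 (reset): HEAD=topic@C [main=B topic=C work=D]
After op 11 (reset): HEAD=topic@D [main=B topic=D work=D]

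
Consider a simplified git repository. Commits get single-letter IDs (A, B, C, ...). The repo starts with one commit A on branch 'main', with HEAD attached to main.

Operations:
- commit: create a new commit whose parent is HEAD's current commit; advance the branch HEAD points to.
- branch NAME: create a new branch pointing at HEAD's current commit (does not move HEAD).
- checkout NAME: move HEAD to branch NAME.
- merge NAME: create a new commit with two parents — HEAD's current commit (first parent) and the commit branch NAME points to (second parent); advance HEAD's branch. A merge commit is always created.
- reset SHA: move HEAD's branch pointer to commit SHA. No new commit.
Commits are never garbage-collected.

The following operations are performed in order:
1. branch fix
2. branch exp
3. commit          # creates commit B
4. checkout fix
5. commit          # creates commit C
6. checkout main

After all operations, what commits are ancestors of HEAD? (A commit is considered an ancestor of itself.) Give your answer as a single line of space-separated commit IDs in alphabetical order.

Answer: A B

Derivation:
After op 1 (branch): HEAD=main@A [fix=A main=A]
After op 2 (branch): HEAD=main@A [exp=A fix=A main=A]
After op 3 (commit): HEAD=main@B [exp=A fix=A main=B]
After op 4 (checkout): HEAD=fix@A [exp=A fix=A main=B]
After op 5 (commit): HEAD=fix@C [exp=A fix=C main=B]
After op 6 (checkout): HEAD=main@B [exp=A fix=C main=B]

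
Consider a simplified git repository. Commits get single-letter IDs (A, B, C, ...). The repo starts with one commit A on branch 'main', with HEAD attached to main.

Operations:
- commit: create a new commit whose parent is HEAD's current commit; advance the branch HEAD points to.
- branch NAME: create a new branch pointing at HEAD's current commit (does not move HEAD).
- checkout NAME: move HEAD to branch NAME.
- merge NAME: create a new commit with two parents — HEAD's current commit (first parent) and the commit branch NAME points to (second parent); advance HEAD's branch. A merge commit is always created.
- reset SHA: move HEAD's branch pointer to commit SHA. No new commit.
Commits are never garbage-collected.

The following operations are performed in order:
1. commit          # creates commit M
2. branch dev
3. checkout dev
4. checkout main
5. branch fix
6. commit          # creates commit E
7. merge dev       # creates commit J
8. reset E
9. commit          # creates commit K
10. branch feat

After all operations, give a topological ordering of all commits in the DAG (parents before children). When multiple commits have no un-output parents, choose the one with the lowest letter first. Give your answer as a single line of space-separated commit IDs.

Answer: A M E J K

Derivation:
After op 1 (commit): HEAD=main@M [main=M]
After op 2 (branch): HEAD=main@M [dev=M main=M]
After op 3 (checkout): HEAD=dev@M [dev=M main=M]
After op 4 (checkout): HEAD=main@M [dev=M main=M]
After op 5 (branch): HEAD=main@M [dev=M fix=M main=M]
After op 6 (commit): HEAD=main@E [dev=M fix=M main=E]
After op 7 (merge): HEAD=main@J [dev=M fix=M main=J]
After op 8 (reset): HEAD=main@E [dev=M fix=M main=E]
After op 9 (commit): HEAD=main@K [dev=M fix=M main=K]
After op 10 (branch): HEAD=main@K [dev=M feat=K fix=M main=K]
commit A: parents=[]
commit E: parents=['M']
commit J: parents=['E', 'M']
commit K: parents=['E']
commit M: parents=['A']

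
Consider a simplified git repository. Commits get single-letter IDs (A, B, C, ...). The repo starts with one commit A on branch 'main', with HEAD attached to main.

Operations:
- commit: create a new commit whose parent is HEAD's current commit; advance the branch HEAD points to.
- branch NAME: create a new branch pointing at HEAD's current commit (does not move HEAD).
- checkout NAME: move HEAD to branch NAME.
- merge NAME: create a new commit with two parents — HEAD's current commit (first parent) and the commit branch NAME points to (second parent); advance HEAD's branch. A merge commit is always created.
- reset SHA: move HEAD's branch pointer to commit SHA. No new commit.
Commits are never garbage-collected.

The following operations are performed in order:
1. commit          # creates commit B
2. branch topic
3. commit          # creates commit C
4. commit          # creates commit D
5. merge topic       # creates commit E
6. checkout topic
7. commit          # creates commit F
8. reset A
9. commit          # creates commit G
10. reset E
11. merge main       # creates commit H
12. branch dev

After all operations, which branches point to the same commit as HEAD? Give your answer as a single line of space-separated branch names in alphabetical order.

After op 1 (commit): HEAD=main@B [main=B]
After op 2 (branch): HEAD=main@B [main=B topic=B]
After op 3 (commit): HEAD=main@C [main=C topic=B]
After op 4 (commit): HEAD=main@D [main=D topic=B]
After op 5 (merge): HEAD=main@E [main=E topic=B]
After op 6 (checkout): HEAD=topic@B [main=E topic=B]
After op 7 (commit): HEAD=topic@F [main=E topic=F]
After op 8 (reset): HEAD=topic@A [main=E topic=A]
After op 9 (commit): HEAD=topic@G [main=E topic=G]
After op 10 (reset): HEAD=topic@E [main=E topic=E]
After op 11 (merge): HEAD=topic@H [main=E topic=H]
After op 12 (branch): HEAD=topic@H [dev=H main=E topic=H]

Answer: dev topic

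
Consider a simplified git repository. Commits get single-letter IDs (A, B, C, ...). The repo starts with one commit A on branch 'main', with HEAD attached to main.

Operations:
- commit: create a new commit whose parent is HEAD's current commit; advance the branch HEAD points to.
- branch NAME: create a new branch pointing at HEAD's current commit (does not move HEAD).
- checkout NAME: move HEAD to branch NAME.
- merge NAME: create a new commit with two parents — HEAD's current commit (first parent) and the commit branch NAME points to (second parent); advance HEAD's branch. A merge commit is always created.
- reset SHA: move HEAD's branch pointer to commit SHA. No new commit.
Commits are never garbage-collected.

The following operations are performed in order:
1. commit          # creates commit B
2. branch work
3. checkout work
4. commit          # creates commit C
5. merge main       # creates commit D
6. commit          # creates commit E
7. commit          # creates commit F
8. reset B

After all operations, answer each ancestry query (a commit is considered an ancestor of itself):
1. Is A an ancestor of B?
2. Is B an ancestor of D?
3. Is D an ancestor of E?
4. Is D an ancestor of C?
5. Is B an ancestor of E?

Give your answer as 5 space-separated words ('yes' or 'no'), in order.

After op 1 (commit): HEAD=main@B [main=B]
After op 2 (branch): HEAD=main@B [main=B work=B]
After op 3 (checkout): HEAD=work@B [main=B work=B]
After op 4 (commit): HEAD=work@C [main=B work=C]
After op 5 (merge): HEAD=work@D [main=B work=D]
After op 6 (commit): HEAD=work@E [main=B work=E]
After op 7 (commit): HEAD=work@F [main=B work=F]
After op 8 (reset): HEAD=work@B [main=B work=B]
ancestors(B) = {A,B}; A in? yes
ancestors(D) = {A,B,C,D}; B in? yes
ancestors(E) = {A,B,C,D,E}; D in? yes
ancestors(C) = {A,B,C}; D in? no
ancestors(E) = {A,B,C,D,E}; B in? yes

Answer: yes yes yes no yes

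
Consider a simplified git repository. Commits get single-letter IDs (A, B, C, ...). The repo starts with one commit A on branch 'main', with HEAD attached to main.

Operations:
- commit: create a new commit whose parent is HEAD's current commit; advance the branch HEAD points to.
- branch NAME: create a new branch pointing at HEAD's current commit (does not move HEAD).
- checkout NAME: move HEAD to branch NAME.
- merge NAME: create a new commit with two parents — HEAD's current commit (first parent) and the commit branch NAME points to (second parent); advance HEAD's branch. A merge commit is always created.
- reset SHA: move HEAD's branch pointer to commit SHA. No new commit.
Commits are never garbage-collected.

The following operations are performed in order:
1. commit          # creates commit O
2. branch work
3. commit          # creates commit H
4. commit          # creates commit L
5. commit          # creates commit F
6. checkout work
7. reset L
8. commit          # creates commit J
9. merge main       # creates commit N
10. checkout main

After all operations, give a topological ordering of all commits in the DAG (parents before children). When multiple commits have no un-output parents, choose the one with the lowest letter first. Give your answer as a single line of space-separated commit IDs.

Answer: A O H L F J N

Derivation:
After op 1 (commit): HEAD=main@O [main=O]
After op 2 (branch): HEAD=main@O [main=O work=O]
After op 3 (commit): HEAD=main@H [main=H work=O]
After op 4 (commit): HEAD=main@L [main=L work=O]
After op 5 (commit): HEAD=main@F [main=F work=O]
After op 6 (checkout): HEAD=work@O [main=F work=O]
After op 7 (reset): HEAD=work@L [main=F work=L]
After op 8 (commit): HEAD=work@J [main=F work=J]
After op 9 (merge): HEAD=work@N [main=F work=N]
After op 10 (checkout): HEAD=main@F [main=F work=N]
commit A: parents=[]
commit F: parents=['L']
commit H: parents=['O']
commit J: parents=['L']
commit L: parents=['H']
commit N: parents=['J', 'F']
commit O: parents=['A']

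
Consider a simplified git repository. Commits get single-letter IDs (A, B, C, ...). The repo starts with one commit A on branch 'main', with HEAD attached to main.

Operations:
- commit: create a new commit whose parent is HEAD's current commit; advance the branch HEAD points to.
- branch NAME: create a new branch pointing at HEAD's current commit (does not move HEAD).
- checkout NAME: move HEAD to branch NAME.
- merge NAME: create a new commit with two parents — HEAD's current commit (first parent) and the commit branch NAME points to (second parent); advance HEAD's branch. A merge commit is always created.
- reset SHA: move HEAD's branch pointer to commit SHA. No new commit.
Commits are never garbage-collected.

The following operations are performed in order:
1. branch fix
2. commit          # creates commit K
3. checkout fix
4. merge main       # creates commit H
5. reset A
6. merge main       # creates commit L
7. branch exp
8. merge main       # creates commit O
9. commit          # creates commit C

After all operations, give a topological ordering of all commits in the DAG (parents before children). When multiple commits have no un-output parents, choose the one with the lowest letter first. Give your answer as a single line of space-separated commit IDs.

After op 1 (branch): HEAD=main@A [fix=A main=A]
After op 2 (commit): HEAD=main@K [fix=A main=K]
After op 3 (checkout): HEAD=fix@A [fix=A main=K]
After op 4 (merge): HEAD=fix@H [fix=H main=K]
After op 5 (reset): HEAD=fix@A [fix=A main=K]
After op 6 (merge): HEAD=fix@L [fix=L main=K]
After op 7 (branch): HEAD=fix@L [exp=L fix=L main=K]
After op 8 (merge): HEAD=fix@O [exp=L fix=O main=K]
After op 9 (commit): HEAD=fix@C [exp=L fix=C main=K]
commit A: parents=[]
commit C: parents=['O']
commit H: parents=['A', 'K']
commit K: parents=['A']
commit L: parents=['A', 'K']
commit O: parents=['L', 'K']

Answer: A K H L O C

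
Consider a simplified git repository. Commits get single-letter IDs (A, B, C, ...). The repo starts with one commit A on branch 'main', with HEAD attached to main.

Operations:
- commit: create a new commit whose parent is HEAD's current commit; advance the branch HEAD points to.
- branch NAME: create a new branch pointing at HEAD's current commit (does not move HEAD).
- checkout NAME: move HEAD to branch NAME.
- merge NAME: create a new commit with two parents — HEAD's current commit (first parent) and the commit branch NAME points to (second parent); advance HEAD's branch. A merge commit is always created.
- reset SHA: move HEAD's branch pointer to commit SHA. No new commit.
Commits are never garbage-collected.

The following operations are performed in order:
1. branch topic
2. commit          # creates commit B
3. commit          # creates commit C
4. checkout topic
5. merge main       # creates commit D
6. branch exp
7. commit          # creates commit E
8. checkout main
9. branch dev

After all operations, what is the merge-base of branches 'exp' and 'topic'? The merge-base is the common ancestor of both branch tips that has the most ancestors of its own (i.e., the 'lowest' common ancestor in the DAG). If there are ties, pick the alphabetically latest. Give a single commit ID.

After op 1 (branch): HEAD=main@A [main=A topic=A]
After op 2 (commit): HEAD=main@B [main=B topic=A]
After op 3 (commit): HEAD=main@C [main=C topic=A]
After op 4 (checkout): HEAD=topic@A [main=C topic=A]
After op 5 (merge): HEAD=topic@D [main=C topic=D]
After op 6 (branch): HEAD=topic@D [exp=D main=C topic=D]
After op 7 (commit): HEAD=topic@E [exp=D main=C topic=E]
After op 8 (checkout): HEAD=main@C [exp=D main=C topic=E]
After op 9 (branch): HEAD=main@C [dev=C exp=D main=C topic=E]
ancestors(exp=D): ['A', 'B', 'C', 'D']
ancestors(topic=E): ['A', 'B', 'C', 'D', 'E']
common: ['A', 'B', 'C', 'D']

Answer: D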